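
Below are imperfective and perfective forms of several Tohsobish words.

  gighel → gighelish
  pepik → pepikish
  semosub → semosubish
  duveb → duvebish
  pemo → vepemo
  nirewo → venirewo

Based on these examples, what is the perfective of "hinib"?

hinibish

pepik and pemo both begin with p- yet inflect differently (pepikish, vepemo), so the first letter is not what conditions the rule; whether the stem ends in a vowel or a consonant is.
"hinib" ends in a consonant. The stems ending in a consonant (duveb → duvebish, semosub → semosubish, gighel → gighelish) add -ish.
The other pattern: stems ending in a vowel add the prefix ve-.
So hinib → hinibish.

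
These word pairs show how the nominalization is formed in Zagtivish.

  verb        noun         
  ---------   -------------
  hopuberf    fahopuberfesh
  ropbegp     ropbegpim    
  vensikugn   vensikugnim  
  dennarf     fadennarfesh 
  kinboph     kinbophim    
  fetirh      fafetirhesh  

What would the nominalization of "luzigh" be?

luzighim

fetirh and kinboph both end in -h yet inflect differently (fafetirhesh, kinbophim), so the final letter is not what conditions the rule; the second-to-last letter is.
"luzigh" has second-to-last letter 'g'. The stems whose second-to-last letter is 'g' (vensikugn → vensikugnim, ropbegp → ropbegpim) add -im.
So luzigh → luzighim.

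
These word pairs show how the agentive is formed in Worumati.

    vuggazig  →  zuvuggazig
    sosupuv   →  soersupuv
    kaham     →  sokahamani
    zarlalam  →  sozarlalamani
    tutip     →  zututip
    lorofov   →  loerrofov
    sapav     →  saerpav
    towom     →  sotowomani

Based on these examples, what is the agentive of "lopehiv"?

loerpehiv

sapav and zarlalam both have last vowel 'a' yet inflect differently (saerpav, sozarlalamani), so the last vowel is not what conditions the rule; the final letter is.
"lopehiv" ends in -v. The stems ending in -v (sosupuv → soersupuv, sapav → saerpav, lorofov → loerrofov) insert -er- after the first vowel.
The other patterns: stems ending in -m add so- … -ani around the stem; stems ending in -g or -p add the prefix zu-.
So lopehiv → loerpehiv.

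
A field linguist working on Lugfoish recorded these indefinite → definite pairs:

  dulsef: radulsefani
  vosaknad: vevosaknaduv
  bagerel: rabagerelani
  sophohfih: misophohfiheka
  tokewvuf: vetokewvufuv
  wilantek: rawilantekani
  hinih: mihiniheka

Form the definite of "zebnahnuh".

vezebnahnuhuv

tokewvuf and dulsef both end in -f yet inflect differently (vetokewvufuv, radulsefani), so the final letter is not what conditions the rule; the last vowel is.
"zebnahnuh" has last vowel 'u'. The one such stem in the data (tokewvuf → vetokewvufuv) adds ve- … -uv around the stem, so the same rule applies.
The other patterns: stems whose last vowel is 'e' add ra- … -ani around the stem; stems whose last vowel is 'i' add mi- … -eka around the stem.
So zebnahnuh → vezebnahnuhuv.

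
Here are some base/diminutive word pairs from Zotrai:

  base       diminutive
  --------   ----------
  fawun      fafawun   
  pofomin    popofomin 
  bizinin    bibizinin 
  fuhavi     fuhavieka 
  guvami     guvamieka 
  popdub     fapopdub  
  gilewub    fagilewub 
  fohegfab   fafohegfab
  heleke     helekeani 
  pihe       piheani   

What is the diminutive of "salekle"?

pofomin and fuhavi both have last vowel 'i' yet inflect differently (popofomin, fuhavieka), so the last vowel is not what conditions the rule; the final letter is.
"salekle" ends in -e. The stems ending in -e (heleke → helekeani, pihe → piheani) add -ani.
The other patterns: stems ending in -n repeat the first consonant+vowel as a prefix; stems ending in -i add -eka; stems ending in -b add the prefix fa-.
So salekle → salekleani.

salekleani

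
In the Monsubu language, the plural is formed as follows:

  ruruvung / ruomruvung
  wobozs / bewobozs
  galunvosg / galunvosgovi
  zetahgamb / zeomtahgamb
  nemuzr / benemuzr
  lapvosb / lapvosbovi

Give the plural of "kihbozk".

bekihbozk

lapvosb and zetahgamb both end in -b yet inflect differently (lapvosbovi, zeomtahgamb), so the final letter is not what conditions the rule; the second-to-last letter is.
"kihbozk" has second-to-last letter 'z'. The stems whose second-to-last letter is 'z' (wobozs → bewobozs, nemuzr → benemuzr) add the prefix be-.
The other patterns: stems whose second-to-last letter is 's' add -ovi; stems whose second-to-last letter is 'm' or 'n' insert -om- after the first vowel.
So kihbozk → bekihbozk.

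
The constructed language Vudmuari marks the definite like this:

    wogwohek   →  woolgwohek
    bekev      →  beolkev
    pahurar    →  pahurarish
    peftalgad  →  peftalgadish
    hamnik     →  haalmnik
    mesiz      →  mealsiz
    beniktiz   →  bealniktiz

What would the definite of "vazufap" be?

vazufapish

wogwohek and hamnik both end in -k yet inflect differently (woolgwohek, haalmnik), so the final letter is not what conditions the rule; the last vowel is.
"vazufap" has last vowel 'a'. The stems whose last vowel is 'a' (pahurar → pahurarish, peftalgad → peftalgadish) add -ish.
So vazufap → vazufapish.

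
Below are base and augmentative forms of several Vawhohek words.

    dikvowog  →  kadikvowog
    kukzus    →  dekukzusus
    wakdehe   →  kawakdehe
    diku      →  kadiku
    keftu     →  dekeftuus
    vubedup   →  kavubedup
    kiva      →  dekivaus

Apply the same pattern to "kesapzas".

dekesapzasus

keftu and diku both end in -u yet inflect differently (dekeftuus, kadiku), so the final letter is not what conditions the rule; the first letter is.
"kesapzas" begins with k-. The stems beginning with k- (kukzus → dekukzusus, keftu → dekeftuus, kiva → dekivaus) add de- … -us around the stem.
The other pattern: stems beginning with d-, v- or w- add the prefix ka-.
So kesapzas → dekesapzasus.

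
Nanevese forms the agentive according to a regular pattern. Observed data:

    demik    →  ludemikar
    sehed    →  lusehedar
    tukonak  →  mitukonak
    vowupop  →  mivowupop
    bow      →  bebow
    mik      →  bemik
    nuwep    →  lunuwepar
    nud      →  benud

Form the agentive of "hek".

"hek" has 1 vowel. The stems with 1 vowel (bow → bebow, nud → benud, mik → bemik) add the prefix be-.
So hek → behek.

behek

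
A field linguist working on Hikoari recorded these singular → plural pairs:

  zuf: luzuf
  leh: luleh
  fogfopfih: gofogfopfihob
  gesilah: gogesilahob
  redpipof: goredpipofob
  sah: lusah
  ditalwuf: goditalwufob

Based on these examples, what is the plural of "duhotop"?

goduhotopob

zuf and redpipof both end in -f yet inflect differently (luzuf, goredpipofob), so the final letter is not what conditions the rule; the number of vowels is.
"duhotop" has 3 vowels. The stems with 3 vowels (redpipof → goredpipofob, fogfopfih → gofogfopfihob, ditalwuf → goditalwufob) add go- … -ob around the stem.
The other pattern: stems with 1 vowel add the prefix lu-.
So duhotop → goduhotopob.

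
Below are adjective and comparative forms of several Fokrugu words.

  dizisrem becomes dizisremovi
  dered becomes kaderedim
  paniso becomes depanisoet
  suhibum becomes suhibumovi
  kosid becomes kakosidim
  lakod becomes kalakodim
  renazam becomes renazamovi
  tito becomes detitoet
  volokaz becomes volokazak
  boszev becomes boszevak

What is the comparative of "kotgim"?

dizisrem and dered both have last vowel 'e' yet inflect differently (dizisremovi, kaderedim), so the last vowel is not what conditions the rule; the final letter is.
"kotgim" ends in -m. The stems ending in -m (dizisrem → dizisremovi, renazam → renazamovi, suhibum → suhibumovi) add -ovi.
The other patterns: stems ending in -d add ka- … -im around the stem; stems ending in -o add de- … -et around the stem; stems ending in -v or -z add -ak.
So kotgim → kotgimovi.

kotgimovi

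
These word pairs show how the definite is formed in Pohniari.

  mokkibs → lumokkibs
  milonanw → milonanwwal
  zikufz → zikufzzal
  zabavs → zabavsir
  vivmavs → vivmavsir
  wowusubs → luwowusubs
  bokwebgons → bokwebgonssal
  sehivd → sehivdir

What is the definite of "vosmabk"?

wowusubs and vivmavs both end in -s yet inflect differently (luwowusubs, vivmavsir), so the final letter is not what conditions the rule; the second-to-last letter is.
"vosmabk" has second-to-last letter 'b'. The stems whose second-to-last letter is 'b' (wowusubs → luwowusubs, mokkibs → lumokkibs) add the prefix lu-.
The other patterns: stems whose second-to-last letter is 'v' add -ir; stems whose second-to-last letter is 'f' or 'n' double the final consonant and add -al.
So vosmabk → luvosmabk.

luvosmabk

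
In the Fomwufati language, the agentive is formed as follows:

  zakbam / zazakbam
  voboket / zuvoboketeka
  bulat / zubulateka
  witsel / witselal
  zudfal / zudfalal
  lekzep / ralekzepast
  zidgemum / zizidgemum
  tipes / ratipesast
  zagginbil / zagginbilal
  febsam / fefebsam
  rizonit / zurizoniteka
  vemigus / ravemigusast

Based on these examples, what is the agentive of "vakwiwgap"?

ravakwiwgapast

"vakwiwgap" ends in -p. The one such stem in the data (lekzep → ralekzepast) adds ra- … -ast around the stem, so the same rule applies.
The other patterns: stems ending in -m repeat the first consonant+vowel as a prefix; stems ending in -l add -al; stems ending in -t add zu- … -eka around the stem.
So vakwiwgap → ravakwiwgapast.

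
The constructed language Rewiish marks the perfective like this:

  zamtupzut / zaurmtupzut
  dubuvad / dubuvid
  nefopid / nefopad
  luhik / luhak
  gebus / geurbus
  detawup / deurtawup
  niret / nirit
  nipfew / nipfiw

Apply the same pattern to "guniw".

nefopid and dubuvad both end in -d yet inflect differently (nefopad, dubuvid), so the final letter is not what conditions the rule; the last vowel is.
"guniw" has last vowel 'i'. The stems whose last vowel is 'i' (luhik → luhak, nefopid → nefopad) change the last vowel to 'a'.
The other patterns: stems whose last vowel is 'u' insert -ur- after the first vowel; stems whose last vowel is 'a' or 'e' change the last vowel to 'i'.
So guniw → gunaw.

gunaw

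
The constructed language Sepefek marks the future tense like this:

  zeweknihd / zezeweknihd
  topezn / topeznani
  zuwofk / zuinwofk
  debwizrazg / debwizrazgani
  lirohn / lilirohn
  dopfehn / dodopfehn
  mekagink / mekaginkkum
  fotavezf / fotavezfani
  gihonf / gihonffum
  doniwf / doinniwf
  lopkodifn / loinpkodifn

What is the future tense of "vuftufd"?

vuinftufd

fotavezf and gihonf both end in -f yet inflect differently (fotavezfani, gihonffum), so the final letter is not what conditions the rule; the second-to-last letter is.
"vuftufd" has second-to-last letter 'f'. The stems whose second-to-last letter is 'f' (zuwofk → zuinwofk, lopkodifn → loinpkodifn) insert -in- after the first vowel.
The other patterns: stems whose second-to-last letter is 'z' add -ani; stems whose second-to-last letter is 'n' double the final consonant and add -um; stems whose second-to-last letter is 'h' repeat the first consonant+vowel as a prefix.
So vuftufd → vuinftufd.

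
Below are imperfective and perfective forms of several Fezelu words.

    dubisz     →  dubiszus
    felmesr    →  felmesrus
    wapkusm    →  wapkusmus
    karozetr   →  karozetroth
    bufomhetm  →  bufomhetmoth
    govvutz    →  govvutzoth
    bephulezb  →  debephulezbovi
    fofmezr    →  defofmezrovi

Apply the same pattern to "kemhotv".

kemhotvoth

"kemhotv" has second-to-last letter 't'. The stems whose second-to-last letter is 't' (karozetr → karozetroth, bufomhetm → bufomhetmoth, govvutz → govvutzoth) add -oth.
The other patterns: stems whose second-to-last letter is 's' add -us; stems whose second-to-last letter is 'z' add de- … -ovi around the stem.
So kemhotv → kemhotvoth.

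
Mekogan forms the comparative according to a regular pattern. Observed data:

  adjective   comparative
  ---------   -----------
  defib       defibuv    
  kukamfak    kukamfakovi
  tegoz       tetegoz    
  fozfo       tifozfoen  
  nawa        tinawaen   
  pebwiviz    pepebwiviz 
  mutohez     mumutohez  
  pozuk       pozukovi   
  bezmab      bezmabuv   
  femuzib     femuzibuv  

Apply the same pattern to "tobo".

pebwiviz and femuzib both have last vowel 'i' yet inflect differently (pepebwiviz, femuzibuv), so the last vowel is not what conditions the rule; the final letter is.
"tobo" ends in -o. The one such stem in the data (fozfo → tifozfoen) adds ti- … -en around the stem, so the same rule applies.
So tobo → titoboen.

titoboen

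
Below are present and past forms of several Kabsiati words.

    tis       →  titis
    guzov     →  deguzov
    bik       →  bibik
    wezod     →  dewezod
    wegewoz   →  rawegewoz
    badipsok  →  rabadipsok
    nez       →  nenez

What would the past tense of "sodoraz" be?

rasodoraz

nez and wegewoz both end in -z yet inflect differently (nenez, rawegewoz), so the final letter is not what conditions the rule; the number of vowels is.
"sodoraz" has 3 vowels. The stems with 3 vowels (wegewoz → rawegewoz, badipsok → rabadipsok) add the prefix ra-.
The other patterns: stems with 1 vowel repeat the first consonant+vowel as a prefix; stems with 2 vowels add the prefix de-.
So sodoraz → rasodoraz.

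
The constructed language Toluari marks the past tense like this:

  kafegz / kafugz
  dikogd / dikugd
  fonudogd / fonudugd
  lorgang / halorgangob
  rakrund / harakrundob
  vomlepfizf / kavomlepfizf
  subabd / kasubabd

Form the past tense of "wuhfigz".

"wuhfigz" has second-to-last letter 'g'. The stems whose second-to-last letter is 'g' (kafegz → kafugz, dikogd → dikugd, fonudogd → fonudugd) change the last vowel to 'u'.
So wuhfigz → wuhfugz.

wuhfugz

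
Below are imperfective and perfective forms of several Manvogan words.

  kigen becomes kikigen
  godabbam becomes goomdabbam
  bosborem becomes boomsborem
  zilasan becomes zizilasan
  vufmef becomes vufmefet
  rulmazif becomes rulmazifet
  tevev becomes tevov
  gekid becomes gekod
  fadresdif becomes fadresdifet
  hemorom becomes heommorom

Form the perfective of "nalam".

kigen and vufmef both have last vowel 'e' yet inflect differently (kikigen, vufmefet), so the last vowel is not what conditions the rule; the final letter is.
"nalam" ends in -m. The stems ending in -m (bosborem → boomsborem, godabbam → goomdabbam, hemorom → heommorom) insert -om- after the first vowel.
The other patterns: stems ending in -n repeat the first consonant+vowel as a prefix; stems ending in -f add -et; stems ending in -d or -v change the last vowel to 'o'.
So nalam → naomlam.

naomlam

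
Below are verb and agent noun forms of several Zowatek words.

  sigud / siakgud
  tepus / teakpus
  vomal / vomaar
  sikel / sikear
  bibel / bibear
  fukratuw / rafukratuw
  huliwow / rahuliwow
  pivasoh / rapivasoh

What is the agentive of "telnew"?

ratelnew

sigud and fukratuw both have last vowel 'u' yet inflect differently (siakgud, rafukratuw), so the last vowel is not what conditions the rule; the final letter is.
"telnew" ends in -w. The stems ending in -w (fukratuw → rafukratuw, huliwow → rahuliwow) add the prefix ra-.
So telnew → ratelnew.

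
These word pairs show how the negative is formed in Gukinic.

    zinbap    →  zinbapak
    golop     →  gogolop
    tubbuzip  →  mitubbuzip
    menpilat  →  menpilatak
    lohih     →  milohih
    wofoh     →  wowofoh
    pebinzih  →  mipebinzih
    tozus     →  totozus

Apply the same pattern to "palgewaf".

golop and zinbap both end in -p yet inflect differently (gogolop, zinbapak), so the final letter is not what conditions the rule; the last vowel is.
"palgewaf" has last vowel 'a'. The stems whose last vowel is 'a' (zinbap → zinbapak, menpilat → menpilatak) add -ak.
The other patterns: stems whose last vowel is 'o' or 'u' repeat the first consonant+vowel as a prefix; stems whose last vowel is 'i' add the prefix mi-.
So palgewaf → palgewafak.

palgewafak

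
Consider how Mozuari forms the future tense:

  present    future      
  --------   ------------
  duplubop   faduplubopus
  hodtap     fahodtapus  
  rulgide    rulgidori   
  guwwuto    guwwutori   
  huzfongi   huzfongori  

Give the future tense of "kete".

duplubop and guwwuto both have last vowel 'o' yet inflect differently (faduplubopus, guwwutori), so the last vowel is not what conditions the rule; whether the stem ends in a vowel or a consonant is.
"kete" ends in a vowel. The stems ending in a vowel (huzfongi → huzfongori, rulgide → rulgidori, guwwuto → guwwutori) drop the final letter and add -ori.
So kete → ketori.

ketori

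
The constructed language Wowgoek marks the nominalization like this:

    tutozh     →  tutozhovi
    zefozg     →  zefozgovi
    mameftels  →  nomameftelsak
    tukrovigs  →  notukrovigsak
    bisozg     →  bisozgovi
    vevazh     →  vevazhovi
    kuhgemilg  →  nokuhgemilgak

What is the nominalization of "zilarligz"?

nozilarligzak

bisozg and kuhgemilg both end in -g yet inflect differently (bisozgovi, nokuhgemilgak), so the final letter is not what conditions the rule; the second-to-last letter is.
"zilarligz" has second-to-last letter 'g'. The one such stem in the data (tukrovigs → notukrovigsak) adds no- … -ak around the stem, so the same rule applies.
The other pattern: stems whose second-to-last letter is 'z' add -ovi.
So zilarligz → nozilarligzak.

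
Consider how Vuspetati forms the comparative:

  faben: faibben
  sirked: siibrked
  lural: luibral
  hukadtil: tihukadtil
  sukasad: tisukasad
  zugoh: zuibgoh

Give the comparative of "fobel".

lural and hukadtil both end in -l yet inflect differently (luibral, tihukadtil), so the final letter is not what conditions the rule; the number of vowels is.
"fobel" has 2 vowels. The stems with 2 vowels (sirked → siibrked, lural → luibral, zugoh → zuibgoh) insert -ib- after the first vowel.
The other pattern: stems with 3 vowels add the prefix ti-.
So fobel → foibbel.

foibbel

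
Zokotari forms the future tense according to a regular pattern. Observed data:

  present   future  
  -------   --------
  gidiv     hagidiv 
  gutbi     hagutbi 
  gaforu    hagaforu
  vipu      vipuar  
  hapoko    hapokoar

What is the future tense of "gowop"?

hagowop

gaforu and vipu both end in -u yet inflect differently (hagaforu, vipuar), so the final letter is not what conditions the rule; the first letter is.
"gowop" begins with g-. The stems beginning with g- (gidiv → hagidiv, gutbi → hagutbi, gaforu → hagaforu) add the prefix ha-.
So gowop → hagowop.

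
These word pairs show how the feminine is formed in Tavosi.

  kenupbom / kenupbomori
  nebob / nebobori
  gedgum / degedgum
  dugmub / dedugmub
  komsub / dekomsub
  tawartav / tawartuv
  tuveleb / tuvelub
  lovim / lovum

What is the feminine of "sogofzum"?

kenupbom and gedgum both end in -m yet inflect differently (kenupbomori, degedgum), so the final letter is not what conditions the rule; the last vowel is.
"sogofzum" has last vowel 'u'. The stems whose last vowel is 'u' (gedgum → degedgum, dugmub → dedugmub, komsub → dekomsub) add the prefix de-.
So sogofzum → desogofzum.

desogofzum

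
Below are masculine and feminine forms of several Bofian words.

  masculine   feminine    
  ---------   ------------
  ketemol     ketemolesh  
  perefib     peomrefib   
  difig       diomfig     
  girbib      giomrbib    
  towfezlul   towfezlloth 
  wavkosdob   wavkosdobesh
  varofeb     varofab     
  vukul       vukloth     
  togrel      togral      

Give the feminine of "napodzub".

varofeb and perefib both end in -b yet inflect differently (varofab, peomrefib), so the final letter is not what conditions the rule; the last vowel is.
"napodzub" has last vowel 'u'. The stems whose last vowel is 'u' (vukul → vukloth, towfezlul → towfezlloth) delete the last vowel and add -oth.
So napodzub → napodzboth.

napodzboth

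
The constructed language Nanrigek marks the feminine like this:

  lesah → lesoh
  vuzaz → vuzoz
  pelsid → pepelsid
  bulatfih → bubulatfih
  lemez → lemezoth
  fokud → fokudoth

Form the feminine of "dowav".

dowov

lesah and bulatfih both end in -h yet inflect differently (lesoh, bubulatfih), so the final letter is not what conditions the rule; the last vowel is.
"dowav" has last vowel 'a'. The stems whose last vowel is 'a' (lesah → lesoh, vuzaz → vuzoz) change the last vowel to 'o'.
The other patterns: stems whose last vowel is 'i' repeat the first consonant+vowel as a prefix; stems whose last vowel is 'e' or 'u' add -oth.
So dowav → dowov.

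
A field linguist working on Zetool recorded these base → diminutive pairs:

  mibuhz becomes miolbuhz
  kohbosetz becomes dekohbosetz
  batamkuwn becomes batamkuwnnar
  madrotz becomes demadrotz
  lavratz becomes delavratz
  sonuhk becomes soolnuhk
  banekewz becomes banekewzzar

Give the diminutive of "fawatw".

madrotz and mibuhz both end in -z yet inflect differently (demadrotz, miolbuhz), so the final letter is not what conditions the rule; the second-to-last letter is.
"fawatw" has second-to-last letter 't'. The stems whose second-to-last letter is 't' (madrotz → demadrotz, kohbosetz → dekohbosetz, lavratz → delavratz) add the prefix de-.
So fawatw → defawatw.

defawatw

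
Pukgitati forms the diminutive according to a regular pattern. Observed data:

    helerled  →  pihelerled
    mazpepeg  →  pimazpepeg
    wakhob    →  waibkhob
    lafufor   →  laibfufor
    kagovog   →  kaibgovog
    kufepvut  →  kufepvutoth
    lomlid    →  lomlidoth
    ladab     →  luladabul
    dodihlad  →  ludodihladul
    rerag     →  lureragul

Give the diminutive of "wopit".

"wopit" has last vowel 'i'. The one such stem in the data (lomlid → lomlidoth) adds -oth, so the same rule applies.
The other patterns: stems whose last vowel is 'e' add the prefix pi-; stems whose last vowel is 'o' insert -ib- after the first vowel; stems whose last vowel is 'a' add lu- … -ul around the stem.
So wopit → wopitoth.

wopitoth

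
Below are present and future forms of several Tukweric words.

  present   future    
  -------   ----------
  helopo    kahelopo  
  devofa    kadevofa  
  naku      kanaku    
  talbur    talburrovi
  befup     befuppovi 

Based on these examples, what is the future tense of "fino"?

"fino" ends in a vowel. The stems ending in a vowel (helopo → kahelopo, devofa → kadevofa, naku → kanaku) add the prefix ka-.
The other pattern: stems ending in a consonant double the final consonant and add -ovi.
So fino → kafino.

kafino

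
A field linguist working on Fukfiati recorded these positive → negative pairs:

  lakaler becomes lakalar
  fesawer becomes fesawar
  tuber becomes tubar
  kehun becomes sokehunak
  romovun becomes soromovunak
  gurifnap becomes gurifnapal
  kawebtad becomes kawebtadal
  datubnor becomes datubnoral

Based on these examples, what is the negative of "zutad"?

lakaler and datubnor both end in -r yet inflect differently (lakalar, datubnoral), so the final letter is not what conditions the rule; the last vowel is.
"zutad" has last vowel 'a'. The stems whose last vowel is 'a' (gurifnap → gurifnapal, kawebtad → kawebtadal) add -al.
The other patterns: stems whose last vowel is 'e' change the last vowel to 'a'; stems whose last vowel is 'u' add so- … -ak around the stem.
So zutad → zutadal.

zutadal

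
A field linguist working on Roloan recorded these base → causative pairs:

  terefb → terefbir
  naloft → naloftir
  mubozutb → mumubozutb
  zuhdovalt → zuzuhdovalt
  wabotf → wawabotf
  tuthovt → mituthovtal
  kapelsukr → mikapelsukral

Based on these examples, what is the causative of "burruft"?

burruftir

terefb and mubozutb both end in -b yet inflect differently (terefbir, mumubozutb), so the final letter is not what conditions the rule; the second-to-last letter is.
"burruft" has second-to-last letter 'f'. The stems whose second-to-last letter is 'f' (terefb → terefbir, naloft → naloftir) add -ir.
The other patterns: stems whose second-to-last letter is 'l' or 't' repeat the first consonant+vowel as a prefix; stems whose second-to-last letter is 'k' or 'v' add mi- … -al around the stem.
So burruft → burruftir.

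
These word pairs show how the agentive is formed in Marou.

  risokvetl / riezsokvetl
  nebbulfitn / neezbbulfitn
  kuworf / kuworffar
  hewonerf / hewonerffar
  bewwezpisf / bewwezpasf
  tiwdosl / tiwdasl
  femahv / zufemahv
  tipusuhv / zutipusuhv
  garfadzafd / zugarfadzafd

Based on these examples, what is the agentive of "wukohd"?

zuwukohd

kuworf and bewwezpisf both end in -f yet inflect differently (kuworffar, bewwezpasf), so the final letter is not what conditions the rule; the second-to-last letter is.
"wukohd" has second-to-last letter 'h'. The stems whose second-to-last letter is 'h' (femahv → zufemahv, tipusuhv → zutipusuhv) add the prefix zu-.
The other patterns: stems whose second-to-last letter is 't' insert -ez- after the first vowel; stems whose second-to-last letter is 'r' double the final consonant and add -ar; stems whose second-to-last letter is 's' change the last vowel to 'a'.
So wukohd → zuwukohd.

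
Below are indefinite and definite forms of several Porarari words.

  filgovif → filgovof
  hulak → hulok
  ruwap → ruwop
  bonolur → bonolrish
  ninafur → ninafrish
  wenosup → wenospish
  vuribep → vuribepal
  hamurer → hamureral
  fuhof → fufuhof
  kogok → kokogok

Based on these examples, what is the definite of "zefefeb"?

"zefefeb" has last vowel 'e'. The stems whose last vowel is 'e' (vuribep → vuribepal, hamurer → hamureral) add -al.
So zefefeb → zefefebal.

zefefebal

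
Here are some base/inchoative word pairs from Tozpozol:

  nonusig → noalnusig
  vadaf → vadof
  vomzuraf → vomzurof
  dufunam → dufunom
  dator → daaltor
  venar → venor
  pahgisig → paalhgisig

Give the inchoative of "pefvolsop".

pealfvolsop

venar and dator both end in -r yet inflect differently (venor, daaltor), so the final letter is not what conditions the rule; the last vowel is.
"pefvolsop" has last vowel 'o'. The one such stem in the data (dator → daaltor) inserts -al- after the first vowel (as do nonusig, pahgisig), so the same rule applies.
The other pattern: stems whose last vowel is 'a' change the last vowel to 'o'.
So pefvolsop → pealfvolsop.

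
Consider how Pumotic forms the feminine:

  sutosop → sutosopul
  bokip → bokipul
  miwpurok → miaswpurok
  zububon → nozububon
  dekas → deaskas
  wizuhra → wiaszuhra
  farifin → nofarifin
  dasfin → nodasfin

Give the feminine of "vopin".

sutosop and zububon both have last vowel 'o' yet inflect differently (sutosopul, nozububon), so the last vowel is not what conditions the rule; the final letter is.
"vopin" ends in -n. The stems ending in -n (zububon → nozububon, dasfin → nodasfin, farifin → nofarifin) add the prefix no-.
The other patterns: stems ending in -p add -ul; stems ending in -a, -k or -s insert -as- after the first vowel.
So vopin → novopin.

novopin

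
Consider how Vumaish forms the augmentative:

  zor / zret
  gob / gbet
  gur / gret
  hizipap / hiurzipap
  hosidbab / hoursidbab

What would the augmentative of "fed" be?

hosidbab and gob both end in -b yet inflect differently (hoursidbab, gbet), so the final letter is not what conditions the rule; the number of vowels is.
"fed" has 1 vowel. The stems with 1 vowel (gob → gbet, zor → zret, gur → gret) delete the last vowel and add -et.
So fed → fdet.

fdet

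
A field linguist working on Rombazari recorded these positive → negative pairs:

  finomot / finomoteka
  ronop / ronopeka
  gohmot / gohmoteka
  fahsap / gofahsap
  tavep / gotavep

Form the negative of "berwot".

berwoteka

ronop and tavep both end in -p yet inflect differently (ronopeka, gotavep), so the final letter is not what conditions the rule; the last vowel is.
"berwot" has last vowel 'o'. The stems whose last vowel is 'o' (gohmot → gohmoteka, finomot → finomoteka, ronop → ronopeka) add -eka.
The other pattern: stems whose last vowel is 'a' or 'e' add the prefix go-.
So berwot → berwoteka.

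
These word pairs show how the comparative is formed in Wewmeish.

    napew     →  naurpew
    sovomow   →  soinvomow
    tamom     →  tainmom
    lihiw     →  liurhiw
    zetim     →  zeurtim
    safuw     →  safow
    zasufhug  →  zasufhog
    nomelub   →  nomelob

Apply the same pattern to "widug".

widog

safuw and sovomow both end in -w yet inflect differently (safow, soinvomow), so the final letter is not what conditions the rule; the last vowel is.
"widug" has last vowel 'u'. The stems whose last vowel is 'u' (nomelub → nomelob, zasufhug → zasufhog, safuw → safow) change the last vowel to 'o'.
The other patterns: stems whose last vowel is 'o' insert -in- after the first vowel; stems whose last vowel is 'e' or 'i' insert -ur- after the first vowel.
So widug → widog.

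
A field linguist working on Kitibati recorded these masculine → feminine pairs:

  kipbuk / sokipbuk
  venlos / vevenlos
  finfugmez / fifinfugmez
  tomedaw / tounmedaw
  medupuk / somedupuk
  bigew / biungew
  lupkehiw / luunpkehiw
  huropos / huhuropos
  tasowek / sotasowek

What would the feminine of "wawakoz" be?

tasowek and bigew both have last vowel 'e' yet inflect differently (sotasowek, biungew), so the last vowel is not what conditions the rule; the final letter is.
"wawakoz" ends in -z. The one such stem in the data (finfugmez → fifinfugmez) repeats the first consonant+vowel as a prefix (as do huropos, venlos), so the same rule applies.
The other patterns: stems ending in -k add the prefix so-; stems ending in -w insert -un- after the first vowel.
So wawakoz → wawawakoz.

wawawakoz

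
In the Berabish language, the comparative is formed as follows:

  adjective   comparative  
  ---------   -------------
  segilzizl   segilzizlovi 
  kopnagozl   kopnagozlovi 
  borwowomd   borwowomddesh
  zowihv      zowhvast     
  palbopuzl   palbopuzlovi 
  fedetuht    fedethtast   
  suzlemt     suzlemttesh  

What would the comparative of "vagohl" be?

"vagohl" has second-to-last letter 'h'. The stems whose second-to-last letter is 'h' (zowihv → zowhvast, fedetuht → fedethtast) delete the last vowel and add -ast.
The other patterns: stems whose second-to-last letter is 'm' double the final consonant and add -esh; stems whose second-to-last letter is 'z' add -ovi.
So vagohl → vaghlast.

vaghlast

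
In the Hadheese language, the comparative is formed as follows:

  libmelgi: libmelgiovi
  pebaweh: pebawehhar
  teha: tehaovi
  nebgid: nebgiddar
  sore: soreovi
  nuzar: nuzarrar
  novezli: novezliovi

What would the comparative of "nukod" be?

pebaweh and sore both have last vowel 'e' yet inflect differently (pebawehhar, soreovi), so the last vowel is not what conditions the rule; whether the stem ends in a vowel or a consonant is.
"nukod" ends in a consonant. The stems ending in a consonant (pebaweh → pebawehhar, nuzar → nuzarrar, nebgid → nebgiddar) double the final consonant and add -ar.
So nukod → nukoddar.

nukoddar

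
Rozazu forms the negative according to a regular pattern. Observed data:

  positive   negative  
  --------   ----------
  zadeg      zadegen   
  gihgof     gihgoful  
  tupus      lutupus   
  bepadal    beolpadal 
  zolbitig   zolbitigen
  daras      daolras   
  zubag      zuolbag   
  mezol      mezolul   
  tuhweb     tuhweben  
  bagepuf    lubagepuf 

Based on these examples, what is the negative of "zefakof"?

"zefakof" has last vowel 'o'. The stems whose last vowel is 'o' (gihgof → gihgoful, mezol → mezolul) add -ul.
So zefakof → zefakoful.

zefakoful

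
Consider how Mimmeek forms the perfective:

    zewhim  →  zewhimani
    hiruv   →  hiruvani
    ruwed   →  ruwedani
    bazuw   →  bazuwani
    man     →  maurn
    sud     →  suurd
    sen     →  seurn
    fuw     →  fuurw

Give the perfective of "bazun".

bazunani

ruwed and sud both end in -d yet inflect differently (ruwedani, suurd), so the final letter is not what conditions the rule; the number of vowels is.
"bazun" has 2 vowels. The stems with 2 vowels (zewhim → zewhimani, hiruv → hiruvani, ruwed → ruwedani) add -ani.
The other pattern: stems with 1 vowel insert -ur- after the first vowel.
So bazun → bazunani.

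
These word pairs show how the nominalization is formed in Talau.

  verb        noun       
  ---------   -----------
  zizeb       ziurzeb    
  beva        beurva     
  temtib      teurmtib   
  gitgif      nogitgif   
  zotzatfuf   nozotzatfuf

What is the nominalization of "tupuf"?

notupuf

"tupuf" ends in -f. The stems ending in -f (gitgif → nogitgif, zotzatfuf → nozotzatfuf) add the prefix no-.
So tupuf → notupuf.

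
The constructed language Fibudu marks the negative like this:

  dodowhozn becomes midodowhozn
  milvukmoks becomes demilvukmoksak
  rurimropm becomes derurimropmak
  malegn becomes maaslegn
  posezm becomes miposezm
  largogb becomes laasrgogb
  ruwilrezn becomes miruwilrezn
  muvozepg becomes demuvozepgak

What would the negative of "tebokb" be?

detebokbak

malegn and ruwilrezn both end in -n yet inflect differently (maaslegn, miruwilrezn), so the final letter is not what conditions the rule; the second-to-last letter is.
"tebokb" has second-to-last letter 'k'. The one such stem in the data (milvukmoks → demilvukmoksak) adds de- … -ak around the stem, so the same rule applies.
The other patterns: stems whose second-to-last letter is 'g' insert -as- after the first vowel; stems whose second-to-last letter is 'z' add the prefix mi-.
So tebokb → detebokbak.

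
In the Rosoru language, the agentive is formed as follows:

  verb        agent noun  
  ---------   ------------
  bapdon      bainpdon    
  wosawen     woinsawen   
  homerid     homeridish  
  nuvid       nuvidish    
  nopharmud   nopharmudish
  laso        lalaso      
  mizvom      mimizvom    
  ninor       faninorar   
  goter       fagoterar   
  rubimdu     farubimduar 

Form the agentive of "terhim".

teterhim

bapdon and laso both have last vowel 'o' yet inflect differently (bainpdon, lalaso), so the last vowel is not what conditions the rule; the final letter is.
"terhim" ends in -m. The one such stem in the data (mizvom → mimizvom) repeats the first consonant+vowel as a prefix (as does laso), so the same rule applies.
So terhim → teterhim.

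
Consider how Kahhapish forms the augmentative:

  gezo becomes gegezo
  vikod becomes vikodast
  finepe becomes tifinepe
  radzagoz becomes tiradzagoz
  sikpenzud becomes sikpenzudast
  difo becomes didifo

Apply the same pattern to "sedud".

sedudast

vikod and gezo both have last vowel 'o' yet inflect differently (vikodast, gegezo), so the last vowel is not what conditions the rule; the final letter is.
"sedud" ends in -d. The stems ending in -d (vikod → vikodast, sikpenzud → sikpenzudast) add -ast.
The other patterns: stems ending in -o repeat the first consonant+vowel as a prefix; stems ending in -e or -z add the prefix ti-.
So sedud → sedudast.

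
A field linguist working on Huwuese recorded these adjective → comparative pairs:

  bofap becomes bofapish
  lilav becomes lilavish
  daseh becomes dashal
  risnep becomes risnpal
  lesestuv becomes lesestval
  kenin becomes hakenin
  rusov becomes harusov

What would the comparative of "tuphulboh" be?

bofap and risnep both end in -p yet inflect differently (bofapish, risnpal), so the final letter is not what conditions the rule; the last vowel is.
"tuphulboh" has last vowel 'o'. The one such stem in the data (rusov → harusov) adds the prefix ha-, so the same rule applies.
The other patterns: stems whose last vowel is 'a' add -ish; stems whose last vowel is 'e' or 'u' delete the last vowel and add -al.
So tuphulboh → hatuphulboh.

hatuphulboh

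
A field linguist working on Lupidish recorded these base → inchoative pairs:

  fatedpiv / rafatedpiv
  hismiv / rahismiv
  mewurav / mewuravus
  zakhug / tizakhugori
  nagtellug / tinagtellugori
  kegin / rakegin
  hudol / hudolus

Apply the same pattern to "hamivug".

"hamivug" has last vowel 'u'. The stems whose last vowel is 'u' (zakhug → tizakhugori, nagtellug → tinagtellugori) add ti- … -ori around the stem.
So hamivug → tihamivugori.

tihamivugori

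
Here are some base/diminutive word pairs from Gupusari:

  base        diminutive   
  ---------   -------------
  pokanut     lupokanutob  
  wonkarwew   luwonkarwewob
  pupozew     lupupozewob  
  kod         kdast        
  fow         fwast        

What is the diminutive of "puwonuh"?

lupuwonuhob

wonkarwew and fow both end in -w yet inflect differently (luwonkarwewob, fwast), so the final letter is not what conditions the rule; the number of vowels is.
"puwonuh" has 3 vowels. The stems with 3 vowels (pokanut → lupokanutob, wonkarwew → luwonkarwewob, pupozew → lupupozewob) add lu- … -ob around the stem.
So puwonuh → lupuwonuhob.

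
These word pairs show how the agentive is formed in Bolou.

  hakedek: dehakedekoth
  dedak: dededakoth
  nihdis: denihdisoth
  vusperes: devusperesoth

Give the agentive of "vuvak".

devuvakoth

Every pair shown (hakedek → dehakedekoth, dedak → dededakoth, nihdis → denihdisoth, …) follows the same rule: add de- … -oth around the stem.
So vuvak → devuvakoth.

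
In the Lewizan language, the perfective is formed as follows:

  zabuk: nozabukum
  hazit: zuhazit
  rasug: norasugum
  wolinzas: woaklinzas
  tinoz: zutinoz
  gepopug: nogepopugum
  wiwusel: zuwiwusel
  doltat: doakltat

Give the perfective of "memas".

doltat and hazit both end in -t yet inflect differently (doakltat, zuhazit), so the final letter is not what conditions the rule; the last vowel is.
"memas" has last vowel 'a'. The stems whose last vowel is 'a' (wolinzas → woaklinzas, doltat → doakltat) insert -ak- after the first vowel.
The other patterns: stems whose last vowel is 'u' add no- … -um around the stem; stems whose last vowel is 'e', 'i' or 'o' add the prefix zu-.
So memas → meakmas.

meakmas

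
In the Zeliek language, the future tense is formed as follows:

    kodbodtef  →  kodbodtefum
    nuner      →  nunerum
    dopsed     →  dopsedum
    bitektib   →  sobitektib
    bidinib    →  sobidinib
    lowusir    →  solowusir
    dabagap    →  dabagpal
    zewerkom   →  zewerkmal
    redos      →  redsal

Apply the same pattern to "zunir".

sozunir

"zunir" has last vowel 'i'. The stems whose last vowel is 'i' (bitektib → sobitektib, bidinib → sobidinib, lowusir → solowusir) add the prefix so-.
The other patterns: stems whose last vowel is 'e' add -um; stems whose last vowel is 'a' or 'o' delete the last vowel and add -al.
So zunir → sozunir.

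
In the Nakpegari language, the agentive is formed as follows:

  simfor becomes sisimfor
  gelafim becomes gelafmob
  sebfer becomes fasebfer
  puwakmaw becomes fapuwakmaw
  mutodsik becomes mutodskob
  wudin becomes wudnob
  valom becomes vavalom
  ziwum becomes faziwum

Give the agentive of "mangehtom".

mamangehtom

valom and gelafim both end in -m yet inflect differently (vavalom, gelafmob), so the final letter is not what conditions the rule; the last vowel is.
"mangehtom" has last vowel 'o'. The stems whose last vowel is 'o' (simfor → sisimfor, valom → vavalom) repeat the first consonant+vowel as a prefix.
So mangehtom → mamangehtom.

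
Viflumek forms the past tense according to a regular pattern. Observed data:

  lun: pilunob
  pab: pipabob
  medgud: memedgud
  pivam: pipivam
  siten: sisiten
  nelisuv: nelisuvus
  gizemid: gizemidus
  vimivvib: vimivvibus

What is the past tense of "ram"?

piramob

lun and siten both end in -n yet inflect differently (pilunob, sisiten), so the final letter is not what conditions the rule; the number of vowels is.
"ram" has 1 vowel. The stems with 1 vowel (lun → pilunob, pab → pipabob) add pi- … -ob around the stem.
The other patterns: stems with 2 vowels repeat the first consonant+vowel as a prefix; stems with 3 vowels add -us.
So ram → piramob.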